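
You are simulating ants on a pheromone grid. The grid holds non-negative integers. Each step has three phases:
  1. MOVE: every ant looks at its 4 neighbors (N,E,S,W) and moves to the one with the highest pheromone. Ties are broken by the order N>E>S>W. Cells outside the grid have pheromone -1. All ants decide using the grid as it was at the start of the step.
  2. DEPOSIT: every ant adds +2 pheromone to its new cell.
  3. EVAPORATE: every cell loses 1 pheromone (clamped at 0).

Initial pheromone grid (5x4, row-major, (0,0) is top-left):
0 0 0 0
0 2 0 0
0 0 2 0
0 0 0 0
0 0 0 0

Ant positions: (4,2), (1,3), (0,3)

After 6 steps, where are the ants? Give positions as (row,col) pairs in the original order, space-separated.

Step 1: ant0:(4,2)->N->(3,2) | ant1:(1,3)->N->(0,3) | ant2:(0,3)->S->(1,3)
  grid max=1 at (0,3)
Step 2: ant0:(3,2)->N->(2,2) | ant1:(0,3)->S->(1,3) | ant2:(1,3)->N->(0,3)
  grid max=2 at (0,3)
Step 3: ant0:(2,2)->N->(1,2) | ant1:(1,3)->N->(0,3) | ant2:(0,3)->S->(1,3)
  grid max=3 at (0,3)
Step 4: ant0:(1,2)->E->(1,3) | ant1:(0,3)->S->(1,3) | ant2:(1,3)->N->(0,3)
  grid max=6 at (1,3)
Step 5: ant0:(1,3)->N->(0,3) | ant1:(1,3)->N->(0,3) | ant2:(0,3)->S->(1,3)
  grid max=7 at (0,3)
Step 6: ant0:(0,3)->S->(1,3) | ant1:(0,3)->S->(1,3) | ant2:(1,3)->N->(0,3)
  grid max=10 at (1,3)

(1,3) (1,3) (0,3)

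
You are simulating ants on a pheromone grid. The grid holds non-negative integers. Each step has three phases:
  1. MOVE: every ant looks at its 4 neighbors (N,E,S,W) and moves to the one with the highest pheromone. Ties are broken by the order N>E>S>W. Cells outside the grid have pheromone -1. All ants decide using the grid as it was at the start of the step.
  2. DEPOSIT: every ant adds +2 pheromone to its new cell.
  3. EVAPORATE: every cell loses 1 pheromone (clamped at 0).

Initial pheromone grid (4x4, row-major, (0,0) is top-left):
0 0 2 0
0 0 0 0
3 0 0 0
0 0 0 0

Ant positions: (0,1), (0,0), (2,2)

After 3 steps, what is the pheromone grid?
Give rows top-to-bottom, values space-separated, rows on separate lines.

After step 1: ants at (0,2),(0,1),(1,2)
  0 1 3 0
  0 0 1 0
  2 0 0 0
  0 0 0 0
After step 2: ants at (1,2),(0,2),(0,2)
  0 0 6 0
  0 0 2 0
  1 0 0 0
  0 0 0 0
After step 3: ants at (0,2),(1,2),(1,2)
  0 0 7 0
  0 0 5 0
  0 0 0 0
  0 0 0 0

0 0 7 0
0 0 5 0
0 0 0 0
0 0 0 0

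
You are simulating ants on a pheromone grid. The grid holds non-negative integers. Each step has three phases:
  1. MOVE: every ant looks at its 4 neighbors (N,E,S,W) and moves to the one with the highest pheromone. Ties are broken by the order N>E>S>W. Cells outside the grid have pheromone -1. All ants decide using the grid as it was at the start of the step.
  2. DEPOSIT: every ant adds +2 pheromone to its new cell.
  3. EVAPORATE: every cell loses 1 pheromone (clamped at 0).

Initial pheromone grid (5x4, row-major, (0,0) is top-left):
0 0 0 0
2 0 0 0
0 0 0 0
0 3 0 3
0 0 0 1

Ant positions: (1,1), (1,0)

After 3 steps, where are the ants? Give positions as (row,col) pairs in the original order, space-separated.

Step 1: ant0:(1,1)->W->(1,0) | ant1:(1,0)->N->(0,0)
  grid max=3 at (1,0)
Step 2: ant0:(1,0)->N->(0,0) | ant1:(0,0)->S->(1,0)
  grid max=4 at (1,0)
Step 3: ant0:(0,0)->S->(1,0) | ant1:(1,0)->N->(0,0)
  grid max=5 at (1,0)

(1,0) (0,0)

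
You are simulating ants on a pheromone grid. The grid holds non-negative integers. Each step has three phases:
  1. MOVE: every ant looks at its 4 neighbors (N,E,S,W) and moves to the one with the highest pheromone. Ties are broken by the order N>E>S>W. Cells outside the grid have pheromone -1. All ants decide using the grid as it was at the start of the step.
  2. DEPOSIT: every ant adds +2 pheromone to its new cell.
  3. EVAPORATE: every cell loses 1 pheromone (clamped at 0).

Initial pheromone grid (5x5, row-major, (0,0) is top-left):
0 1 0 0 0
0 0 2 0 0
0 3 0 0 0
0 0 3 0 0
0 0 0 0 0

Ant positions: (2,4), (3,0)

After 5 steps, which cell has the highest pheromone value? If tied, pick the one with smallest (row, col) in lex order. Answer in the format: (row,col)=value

Step 1: ant0:(2,4)->N->(1,4) | ant1:(3,0)->N->(2,0)
  grid max=2 at (2,1)
Step 2: ant0:(1,4)->N->(0,4) | ant1:(2,0)->E->(2,1)
  grid max=3 at (2,1)
Step 3: ant0:(0,4)->S->(1,4) | ant1:(2,1)->N->(1,1)
  grid max=2 at (2,1)
Step 4: ant0:(1,4)->N->(0,4) | ant1:(1,1)->S->(2,1)
  grid max=3 at (2,1)
Step 5: ant0:(0,4)->S->(1,4) | ant1:(2,1)->N->(1,1)
  grid max=2 at (2,1)
Final grid:
  0 0 0 0 0
  0 1 0 0 1
  0 2 0 0 0
  0 0 0 0 0
  0 0 0 0 0
Max pheromone 2 at (2,1)

Answer: (2,1)=2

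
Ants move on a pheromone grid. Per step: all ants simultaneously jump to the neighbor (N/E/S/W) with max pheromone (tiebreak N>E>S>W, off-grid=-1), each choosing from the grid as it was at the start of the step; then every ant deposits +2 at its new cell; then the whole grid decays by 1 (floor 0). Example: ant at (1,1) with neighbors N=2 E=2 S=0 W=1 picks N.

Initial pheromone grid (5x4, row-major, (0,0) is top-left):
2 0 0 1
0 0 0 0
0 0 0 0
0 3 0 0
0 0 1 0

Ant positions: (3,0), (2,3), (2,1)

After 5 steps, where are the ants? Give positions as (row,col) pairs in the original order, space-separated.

Step 1: ant0:(3,0)->E->(3,1) | ant1:(2,3)->N->(1,3) | ant2:(2,1)->S->(3,1)
  grid max=6 at (3,1)
Step 2: ant0:(3,1)->N->(2,1) | ant1:(1,3)->N->(0,3) | ant2:(3,1)->N->(2,1)
  grid max=5 at (3,1)
Step 3: ant0:(2,1)->S->(3,1) | ant1:(0,3)->S->(1,3) | ant2:(2,1)->S->(3,1)
  grid max=8 at (3,1)
Step 4: ant0:(3,1)->N->(2,1) | ant1:(1,3)->N->(0,3) | ant2:(3,1)->N->(2,1)
  grid max=7 at (3,1)
Step 5: ant0:(2,1)->S->(3,1) | ant1:(0,3)->S->(1,3) | ant2:(2,1)->S->(3,1)
  grid max=10 at (3,1)

(3,1) (1,3) (3,1)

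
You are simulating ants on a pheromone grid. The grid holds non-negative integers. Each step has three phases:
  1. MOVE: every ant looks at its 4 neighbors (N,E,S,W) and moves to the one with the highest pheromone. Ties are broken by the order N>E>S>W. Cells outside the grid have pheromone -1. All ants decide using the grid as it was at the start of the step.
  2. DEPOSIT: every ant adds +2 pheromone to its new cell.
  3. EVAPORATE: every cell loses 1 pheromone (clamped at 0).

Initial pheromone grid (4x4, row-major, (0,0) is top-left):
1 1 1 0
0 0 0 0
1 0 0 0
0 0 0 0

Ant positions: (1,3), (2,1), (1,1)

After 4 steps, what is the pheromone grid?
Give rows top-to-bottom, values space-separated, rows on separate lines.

After step 1: ants at (0,3),(2,0),(0,1)
  0 2 0 1
  0 0 0 0
  2 0 0 0
  0 0 0 0
After step 2: ants at (1,3),(1,0),(0,2)
  0 1 1 0
  1 0 0 1
  1 0 0 0
  0 0 0 0
After step 3: ants at (0,3),(2,0),(0,1)
  0 2 0 1
  0 0 0 0
  2 0 0 0
  0 0 0 0
After step 4: ants at (1,3),(1,0),(0,2)
  0 1 1 0
  1 0 0 1
  1 0 0 0
  0 0 0 0

0 1 1 0
1 0 0 1
1 0 0 0
0 0 0 0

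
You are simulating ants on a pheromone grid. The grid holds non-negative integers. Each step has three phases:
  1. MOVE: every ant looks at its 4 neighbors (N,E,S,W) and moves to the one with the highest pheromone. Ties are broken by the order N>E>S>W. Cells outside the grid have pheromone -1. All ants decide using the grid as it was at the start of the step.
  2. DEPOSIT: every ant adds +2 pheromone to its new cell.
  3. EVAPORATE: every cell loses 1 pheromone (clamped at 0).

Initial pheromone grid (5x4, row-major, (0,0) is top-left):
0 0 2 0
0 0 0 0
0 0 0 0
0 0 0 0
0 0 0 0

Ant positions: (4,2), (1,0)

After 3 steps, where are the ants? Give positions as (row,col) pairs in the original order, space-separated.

Step 1: ant0:(4,2)->N->(3,2) | ant1:(1,0)->N->(0,0)
  grid max=1 at (0,0)
Step 2: ant0:(3,2)->N->(2,2) | ant1:(0,0)->E->(0,1)
  grid max=1 at (0,1)
Step 3: ant0:(2,2)->N->(1,2) | ant1:(0,1)->E->(0,2)
  grid max=1 at (0,2)

(1,2) (0,2)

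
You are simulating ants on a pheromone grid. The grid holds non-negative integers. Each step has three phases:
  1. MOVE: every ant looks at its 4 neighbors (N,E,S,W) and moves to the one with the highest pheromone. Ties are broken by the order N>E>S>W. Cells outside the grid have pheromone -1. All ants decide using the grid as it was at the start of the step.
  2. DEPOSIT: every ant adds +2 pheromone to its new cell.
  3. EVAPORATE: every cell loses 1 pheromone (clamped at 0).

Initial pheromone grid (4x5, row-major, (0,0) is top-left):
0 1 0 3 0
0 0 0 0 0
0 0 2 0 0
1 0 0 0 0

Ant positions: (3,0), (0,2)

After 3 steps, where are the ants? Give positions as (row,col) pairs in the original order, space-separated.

Step 1: ant0:(3,0)->N->(2,0) | ant1:(0,2)->E->(0,3)
  grid max=4 at (0,3)
Step 2: ant0:(2,0)->N->(1,0) | ant1:(0,3)->E->(0,4)
  grid max=3 at (0,3)
Step 3: ant0:(1,0)->N->(0,0) | ant1:(0,4)->W->(0,3)
  grid max=4 at (0,3)

(0,0) (0,3)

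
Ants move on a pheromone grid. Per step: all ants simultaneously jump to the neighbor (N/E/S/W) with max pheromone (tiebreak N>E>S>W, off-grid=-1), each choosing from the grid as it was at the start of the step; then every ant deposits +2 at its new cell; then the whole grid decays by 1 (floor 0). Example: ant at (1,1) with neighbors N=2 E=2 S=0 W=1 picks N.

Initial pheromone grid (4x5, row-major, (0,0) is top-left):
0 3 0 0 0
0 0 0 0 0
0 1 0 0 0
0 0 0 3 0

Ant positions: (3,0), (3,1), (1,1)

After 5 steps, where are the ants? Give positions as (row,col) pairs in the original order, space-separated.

Step 1: ant0:(3,0)->N->(2,0) | ant1:(3,1)->N->(2,1) | ant2:(1,1)->N->(0,1)
  grid max=4 at (0,1)
Step 2: ant0:(2,0)->E->(2,1) | ant1:(2,1)->W->(2,0) | ant2:(0,1)->E->(0,2)
  grid max=3 at (0,1)
Step 3: ant0:(2,1)->W->(2,0) | ant1:(2,0)->E->(2,1) | ant2:(0,2)->W->(0,1)
  grid max=4 at (0,1)
Step 4: ant0:(2,0)->E->(2,1) | ant1:(2,1)->W->(2,0) | ant2:(0,1)->E->(0,2)
  grid max=5 at (2,1)
Step 5: ant0:(2,1)->W->(2,0) | ant1:(2,0)->E->(2,1) | ant2:(0,2)->W->(0,1)
  grid max=6 at (2,1)

(2,0) (2,1) (0,1)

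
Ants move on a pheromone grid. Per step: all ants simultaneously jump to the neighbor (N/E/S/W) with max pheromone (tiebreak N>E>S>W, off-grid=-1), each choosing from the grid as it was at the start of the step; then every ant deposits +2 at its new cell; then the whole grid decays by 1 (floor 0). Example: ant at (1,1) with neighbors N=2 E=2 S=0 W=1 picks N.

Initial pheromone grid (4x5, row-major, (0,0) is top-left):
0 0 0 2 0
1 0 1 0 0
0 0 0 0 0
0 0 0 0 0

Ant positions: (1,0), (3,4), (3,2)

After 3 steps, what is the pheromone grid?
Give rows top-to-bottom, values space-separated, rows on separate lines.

After step 1: ants at (0,0),(2,4),(2,2)
  1 0 0 1 0
  0 0 0 0 0
  0 0 1 0 1
  0 0 0 0 0
After step 2: ants at (0,1),(1,4),(1,2)
  0 1 0 0 0
  0 0 1 0 1
  0 0 0 0 0
  0 0 0 0 0
After step 3: ants at (0,2),(0,4),(0,2)
  0 0 3 0 1
  0 0 0 0 0
  0 0 0 0 0
  0 0 0 0 0

0 0 3 0 1
0 0 0 0 0
0 0 0 0 0
0 0 0 0 0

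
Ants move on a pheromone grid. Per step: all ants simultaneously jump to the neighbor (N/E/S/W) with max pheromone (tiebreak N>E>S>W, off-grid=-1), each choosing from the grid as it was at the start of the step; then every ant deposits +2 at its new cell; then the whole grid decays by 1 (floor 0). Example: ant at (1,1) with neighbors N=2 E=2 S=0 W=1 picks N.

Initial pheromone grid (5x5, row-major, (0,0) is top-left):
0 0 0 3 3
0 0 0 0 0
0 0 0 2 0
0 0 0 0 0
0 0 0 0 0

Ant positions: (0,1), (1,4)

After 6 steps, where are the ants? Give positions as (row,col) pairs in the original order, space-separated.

Step 1: ant0:(0,1)->E->(0,2) | ant1:(1,4)->N->(0,4)
  grid max=4 at (0,4)
Step 2: ant0:(0,2)->E->(0,3) | ant1:(0,4)->W->(0,3)
  grid max=5 at (0,3)
Step 3: ant0:(0,3)->E->(0,4) | ant1:(0,3)->E->(0,4)
  grid max=6 at (0,4)
Step 4: ant0:(0,4)->W->(0,3) | ant1:(0,4)->W->(0,3)
  grid max=7 at (0,3)
Step 5: ant0:(0,3)->E->(0,4) | ant1:(0,3)->E->(0,4)
  grid max=8 at (0,4)
Step 6: ant0:(0,4)->W->(0,3) | ant1:(0,4)->W->(0,3)
  grid max=9 at (0,3)

(0,3) (0,3)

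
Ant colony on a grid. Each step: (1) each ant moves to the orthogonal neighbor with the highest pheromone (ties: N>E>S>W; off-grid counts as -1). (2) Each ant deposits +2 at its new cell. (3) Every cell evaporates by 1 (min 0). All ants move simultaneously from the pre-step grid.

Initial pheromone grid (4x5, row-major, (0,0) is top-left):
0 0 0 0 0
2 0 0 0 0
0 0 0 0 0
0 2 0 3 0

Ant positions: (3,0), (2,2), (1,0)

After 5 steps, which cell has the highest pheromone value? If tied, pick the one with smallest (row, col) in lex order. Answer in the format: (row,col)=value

Answer: (3,1)=3

Derivation:
Step 1: ant0:(3,0)->E->(3,1) | ant1:(2,2)->N->(1,2) | ant2:(1,0)->N->(0,0)
  grid max=3 at (3,1)
Step 2: ant0:(3,1)->N->(2,1) | ant1:(1,2)->N->(0,2) | ant2:(0,0)->S->(1,0)
  grid max=2 at (1,0)
Step 3: ant0:(2,1)->S->(3,1) | ant1:(0,2)->E->(0,3) | ant2:(1,0)->N->(0,0)
  grid max=3 at (3,1)
Step 4: ant0:(3,1)->N->(2,1) | ant1:(0,3)->E->(0,4) | ant2:(0,0)->S->(1,0)
  grid max=2 at (1,0)
Step 5: ant0:(2,1)->S->(3,1) | ant1:(0,4)->S->(1,4) | ant2:(1,0)->N->(0,0)
  grid max=3 at (3,1)
Final grid:
  1 0 0 0 0
  1 0 0 0 1
  0 0 0 0 0
  0 3 0 0 0
Max pheromone 3 at (3,1)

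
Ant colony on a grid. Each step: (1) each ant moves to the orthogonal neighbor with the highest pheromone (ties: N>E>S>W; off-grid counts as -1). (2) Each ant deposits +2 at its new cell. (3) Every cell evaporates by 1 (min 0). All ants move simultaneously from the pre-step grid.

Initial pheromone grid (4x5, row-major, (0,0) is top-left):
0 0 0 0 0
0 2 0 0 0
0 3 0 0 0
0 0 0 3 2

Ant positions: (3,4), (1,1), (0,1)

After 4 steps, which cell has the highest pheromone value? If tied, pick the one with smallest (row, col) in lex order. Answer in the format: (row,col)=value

Step 1: ant0:(3,4)->W->(3,3) | ant1:(1,1)->S->(2,1) | ant2:(0,1)->S->(1,1)
  grid max=4 at (2,1)
Step 2: ant0:(3,3)->E->(3,4) | ant1:(2,1)->N->(1,1) | ant2:(1,1)->S->(2,1)
  grid max=5 at (2,1)
Step 3: ant0:(3,4)->W->(3,3) | ant1:(1,1)->S->(2,1) | ant2:(2,1)->N->(1,1)
  grid max=6 at (2,1)
Step 4: ant0:(3,3)->E->(3,4) | ant1:(2,1)->N->(1,1) | ant2:(1,1)->S->(2,1)
  grid max=7 at (2,1)
Final grid:
  0 0 0 0 0
  0 6 0 0 0
  0 7 0 0 0
  0 0 0 3 2
Max pheromone 7 at (2,1)

Answer: (2,1)=7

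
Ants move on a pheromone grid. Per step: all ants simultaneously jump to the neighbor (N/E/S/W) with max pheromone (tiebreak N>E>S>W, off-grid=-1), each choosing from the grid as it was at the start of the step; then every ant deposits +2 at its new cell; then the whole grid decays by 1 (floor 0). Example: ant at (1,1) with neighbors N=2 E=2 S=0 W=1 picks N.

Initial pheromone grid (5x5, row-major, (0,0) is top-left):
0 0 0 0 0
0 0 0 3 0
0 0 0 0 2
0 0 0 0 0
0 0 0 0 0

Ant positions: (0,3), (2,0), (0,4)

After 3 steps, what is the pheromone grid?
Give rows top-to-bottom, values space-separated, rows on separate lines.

After step 1: ants at (1,3),(1,0),(1,4)
  0 0 0 0 0
  1 0 0 4 1
  0 0 0 0 1
  0 0 0 0 0
  0 0 0 0 0
After step 2: ants at (1,4),(0,0),(1,3)
  1 0 0 0 0
  0 0 0 5 2
  0 0 0 0 0
  0 0 0 0 0
  0 0 0 0 0
After step 3: ants at (1,3),(0,1),(1,4)
  0 1 0 0 0
  0 0 0 6 3
  0 0 0 0 0
  0 0 0 0 0
  0 0 0 0 0

0 1 0 0 0
0 0 0 6 3
0 0 0 0 0
0 0 0 0 0
0 0 0 0 0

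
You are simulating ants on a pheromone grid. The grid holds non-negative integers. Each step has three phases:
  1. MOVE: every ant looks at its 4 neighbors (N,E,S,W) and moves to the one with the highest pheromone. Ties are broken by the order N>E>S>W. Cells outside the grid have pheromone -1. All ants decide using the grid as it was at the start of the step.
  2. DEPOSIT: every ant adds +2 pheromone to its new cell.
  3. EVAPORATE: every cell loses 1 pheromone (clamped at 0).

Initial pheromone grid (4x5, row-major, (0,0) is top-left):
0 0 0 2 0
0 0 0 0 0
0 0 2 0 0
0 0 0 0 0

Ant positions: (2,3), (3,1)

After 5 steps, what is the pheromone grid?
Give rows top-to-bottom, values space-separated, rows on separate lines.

After step 1: ants at (2,2),(2,1)
  0 0 0 1 0
  0 0 0 0 0
  0 1 3 0 0
  0 0 0 0 0
After step 2: ants at (2,1),(2,2)
  0 0 0 0 0
  0 0 0 0 0
  0 2 4 0 0
  0 0 0 0 0
After step 3: ants at (2,2),(2,1)
  0 0 0 0 0
  0 0 0 0 0
  0 3 5 0 0
  0 0 0 0 0
After step 4: ants at (2,1),(2,2)
  0 0 0 0 0
  0 0 0 0 0
  0 4 6 0 0
  0 0 0 0 0
After step 5: ants at (2,2),(2,1)
  0 0 0 0 0
  0 0 0 0 0
  0 5 7 0 0
  0 0 0 0 0

0 0 0 0 0
0 0 0 0 0
0 5 7 0 0
0 0 0 0 0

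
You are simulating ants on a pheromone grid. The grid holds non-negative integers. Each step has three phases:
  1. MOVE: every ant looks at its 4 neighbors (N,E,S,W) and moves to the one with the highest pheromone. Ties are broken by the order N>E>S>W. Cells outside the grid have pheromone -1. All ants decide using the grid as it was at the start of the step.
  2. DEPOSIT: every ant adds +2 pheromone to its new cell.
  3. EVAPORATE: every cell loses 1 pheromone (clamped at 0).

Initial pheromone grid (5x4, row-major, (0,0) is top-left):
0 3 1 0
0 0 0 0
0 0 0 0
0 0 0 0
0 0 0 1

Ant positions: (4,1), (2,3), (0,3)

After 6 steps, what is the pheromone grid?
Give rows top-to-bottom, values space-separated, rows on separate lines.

After step 1: ants at (3,1),(1,3),(0,2)
  0 2 2 0
  0 0 0 1
  0 0 0 0
  0 1 0 0
  0 0 0 0
After step 2: ants at (2,1),(0,3),(0,1)
  0 3 1 1
  0 0 0 0
  0 1 0 0
  0 0 0 0
  0 0 0 0
After step 3: ants at (1,1),(0,2),(0,2)
  0 2 4 0
  0 1 0 0
  0 0 0 0
  0 0 0 0
  0 0 0 0
After step 4: ants at (0,1),(0,1),(0,1)
  0 7 3 0
  0 0 0 0
  0 0 0 0
  0 0 0 0
  0 0 0 0
After step 5: ants at (0,2),(0,2),(0,2)
  0 6 8 0
  0 0 0 0
  0 0 0 0
  0 0 0 0
  0 0 0 0
After step 6: ants at (0,1),(0,1),(0,1)
  0 11 7 0
  0 0 0 0
  0 0 0 0
  0 0 0 0
  0 0 0 0

0 11 7 0
0 0 0 0
0 0 0 0
0 0 0 0
0 0 0 0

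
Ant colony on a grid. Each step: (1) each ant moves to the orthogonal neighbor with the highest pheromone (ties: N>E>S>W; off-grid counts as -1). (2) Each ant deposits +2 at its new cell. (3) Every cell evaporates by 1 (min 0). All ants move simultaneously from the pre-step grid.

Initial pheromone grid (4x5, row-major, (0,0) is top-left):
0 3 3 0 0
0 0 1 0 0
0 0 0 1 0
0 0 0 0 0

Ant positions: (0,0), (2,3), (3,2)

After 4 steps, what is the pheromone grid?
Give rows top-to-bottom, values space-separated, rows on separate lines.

After step 1: ants at (0,1),(1,3),(2,2)
  0 4 2 0 0
  0 0 0 1 0
  0 0 1 0 0
  0 0 0 0 0
After step 2: ants at (0,2),(0,3),(1,2)
  0 3 3 1 0
  0 0 1 0 0
  0 0 0 0 0
  0 0 0 0 0
After step 3: ants at (0,1),(0,2),(0,2)
  0 4 6 0 0
  0 0 0 0 0
  0 0 0 0 0
  0 0 0 0 0
After step 4: ants at (0,2),(0,1),(0,1)
  0 7 7 0 0
  0 0 0 0 0
  0 0 0 0 0
  0 0 0 0 0

0 7 7 0 0
0 0 0 0 0
0 0 0 0 0
0 0 0 0 0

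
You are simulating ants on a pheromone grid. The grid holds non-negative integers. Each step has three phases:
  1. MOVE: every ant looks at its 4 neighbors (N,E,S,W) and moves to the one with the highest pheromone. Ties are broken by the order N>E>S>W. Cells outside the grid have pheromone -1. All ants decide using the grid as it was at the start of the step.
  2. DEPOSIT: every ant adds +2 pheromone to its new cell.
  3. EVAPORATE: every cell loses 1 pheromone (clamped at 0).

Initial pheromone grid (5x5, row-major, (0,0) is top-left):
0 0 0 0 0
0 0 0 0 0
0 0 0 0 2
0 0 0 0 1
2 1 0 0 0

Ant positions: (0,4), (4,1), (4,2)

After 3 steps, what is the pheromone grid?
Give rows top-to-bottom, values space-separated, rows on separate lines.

After step 1: ants at (1,4),(4,0),(4,1)
  0 0 0 0 0
  0 0 0 0 1
  0 0 0 0 1
  0 0 0 0 0
  3 2 0 0 0
After step 2: ants at (2,4),(4,1),(4,0)
  0 0 0 0 0
  0 0 0 0 0
  0 0 0 0 2
  0 0 0 0 0
  4 3 0 0 0
After step 3: ants at (1,4),(4,0),(4,1)
  0 0 0 0 0
  0 0 0 0 1
  0 0 0 0 1
  0 0 0 0 0
  5 4 0 0 0

0 0 0 0 0
0 0 0 0 1
0 0 0 0 1
0 0 0 0 0
5 4 0 0 0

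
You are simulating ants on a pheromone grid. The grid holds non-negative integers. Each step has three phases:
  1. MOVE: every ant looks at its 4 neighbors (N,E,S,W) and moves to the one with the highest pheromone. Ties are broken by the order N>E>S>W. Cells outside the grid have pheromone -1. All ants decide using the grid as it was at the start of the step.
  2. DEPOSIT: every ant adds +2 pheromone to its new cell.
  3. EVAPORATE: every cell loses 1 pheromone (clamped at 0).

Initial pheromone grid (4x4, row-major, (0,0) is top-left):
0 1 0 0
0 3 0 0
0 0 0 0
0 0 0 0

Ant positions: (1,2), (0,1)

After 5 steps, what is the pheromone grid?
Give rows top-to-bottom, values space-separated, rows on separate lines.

After step 1: ants at (1,1),(1,1)
  0 0 0 0
  0 6 0 0
  0 0 0 0
  0 0 0 0
After step 2: ants at (0,1),(0,1)
  0 3 0 0
  0 5 0 0
  0 0 0 0
  0 0 0 0
After step 3: ants at (1,1),(1,1)
  0 2 0 0
  0 8 0 0
  0 0 0 0
  0 0 0 0
After step 4: ants at (0,1),(0,1)
  0 5 0 0
  0 7 0 0
  0 0 0 0
  0 0 0 0
After step 5: ants at (1,1),(1,1)
  0 4 0 0
  0 10 0 0
  0 0 0 0
  0 0 0 0

0 4 0 0
0 10 0 0
0 0 0 0
0 0 0 0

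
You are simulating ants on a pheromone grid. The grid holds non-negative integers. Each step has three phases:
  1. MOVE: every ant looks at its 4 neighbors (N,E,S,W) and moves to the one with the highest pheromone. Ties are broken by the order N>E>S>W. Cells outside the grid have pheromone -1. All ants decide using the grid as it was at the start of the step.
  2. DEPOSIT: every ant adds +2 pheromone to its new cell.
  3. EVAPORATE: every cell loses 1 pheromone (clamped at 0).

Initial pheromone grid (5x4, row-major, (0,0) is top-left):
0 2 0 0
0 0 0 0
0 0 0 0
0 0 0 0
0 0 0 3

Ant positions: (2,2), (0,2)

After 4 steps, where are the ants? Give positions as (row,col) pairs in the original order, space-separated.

Step 1: ant0:(2,2)->N->(1,2) | ant1:(0,2)->W->(0,1)
  grid max=3 at (0,1)
Step 2: ant0:(1,2)->N->(0,2) | ant1:(0,1)->E->(0,2)
  grid max=3 at (0,2)
Step 3: ant0:(0,2)->W->(0,1) | ant1:(0,2)->W->(0,1)
  grid max=5 at (0,1)
Step 4: ant0:(0,1)->E->(0,2) | ant1:(0,1)->E->(0,2)
  grid max=5 at (0,2)

(0,2) (0,2)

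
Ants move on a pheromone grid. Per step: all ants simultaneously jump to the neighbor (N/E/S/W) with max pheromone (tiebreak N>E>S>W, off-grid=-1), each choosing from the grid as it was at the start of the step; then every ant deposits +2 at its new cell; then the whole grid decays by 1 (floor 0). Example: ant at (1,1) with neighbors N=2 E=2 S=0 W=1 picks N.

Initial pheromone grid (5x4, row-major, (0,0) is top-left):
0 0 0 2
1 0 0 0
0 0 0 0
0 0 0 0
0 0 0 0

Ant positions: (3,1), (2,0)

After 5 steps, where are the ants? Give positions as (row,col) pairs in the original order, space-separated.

Step 1: ant0:(3,1)->N->(2,1) | ant1:(2,0)->N->(1,0)
  grid max=2 at (1,0)
Step 2: ant0:(2,1)->N->(1,1) | ant1:(1,0)->N->(0,0)
  grid max=1 at (0,0)
Step 3: ant0:(1,1)->W->(1,0) | ant1:(0,0)->S->(1,0)
  grid max=4 at (1,0)
Step 4: ant0:(1,0)->N->(0,0) | ant1:(1,0)->N->(0,0)
  grid max=3 at (0,0)
Step 5: ant0:(0,0)->S->(1,0) | ant1:(0,0)->S->(1,0)
  grid max=6 at (1,0)

(1,0) (1,0)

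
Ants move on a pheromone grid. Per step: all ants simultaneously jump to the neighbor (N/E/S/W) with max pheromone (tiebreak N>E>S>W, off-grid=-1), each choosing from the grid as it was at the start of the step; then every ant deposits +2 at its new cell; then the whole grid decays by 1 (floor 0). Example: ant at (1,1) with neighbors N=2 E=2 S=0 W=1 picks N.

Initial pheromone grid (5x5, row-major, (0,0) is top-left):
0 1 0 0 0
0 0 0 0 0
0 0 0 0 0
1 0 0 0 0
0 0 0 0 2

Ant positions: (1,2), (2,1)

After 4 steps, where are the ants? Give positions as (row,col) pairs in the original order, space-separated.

Step 1: ant0:(1,2)->N->(0,2) | ant1:(2,1)->N->(1,1)
  grid max=1 at (0,2)
Step 2: ant0:(0,2)->E->(0,3) | ant1:(1,1)->N->(0,1)
  grid max=1 at (0,1)
Step 3: ant0:(0,3)->E->(0,4) | ant1:(0,1)->E->(0,2)
  grid max=1 at (0,2)
Step 4: ant0:(0,4)->S->(1,4) | ant1:(0,2)->E->(0,3)
  grid max=1 at (0,3)

(1,4) (0,3)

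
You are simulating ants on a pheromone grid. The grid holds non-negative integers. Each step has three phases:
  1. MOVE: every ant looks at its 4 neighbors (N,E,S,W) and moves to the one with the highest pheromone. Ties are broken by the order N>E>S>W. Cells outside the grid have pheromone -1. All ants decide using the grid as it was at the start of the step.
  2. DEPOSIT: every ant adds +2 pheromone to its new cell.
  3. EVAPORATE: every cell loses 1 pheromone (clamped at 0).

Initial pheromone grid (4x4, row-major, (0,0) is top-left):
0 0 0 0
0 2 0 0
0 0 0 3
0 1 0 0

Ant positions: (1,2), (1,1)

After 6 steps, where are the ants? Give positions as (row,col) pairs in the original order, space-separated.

Step 1: ant0:(1,2)->W->(1,1) | ant1:(1,1)->N->(0,1)
  grid max=3 at (1,1)
Step 2: ant0:(1,1)->N->(0,1) | ant1:(0,1)->S->(1,1)
  grid max=4 at (1,1)
Step 3: ant0:(0,1)->S->(1,1) | ant1:(1,1)->N->(0,1)
  grid max=5 at (1,1)
Step 4: ant0:(1,1)->N->(0,1) | ant1:(0,1)->S->(1,1)
  grid max=6 at (1,1)
Step 5: ant0:(0,1)->S->(1,1) | ant1:(1,1)->N->(0,1)
  grid max=7 at (1,1)
Step 6: ant0:(1,1)->N->(0,1) | ant1:(0,1)->S->(1,1)
  grid max=8 at (1,1)

(0,1) (1,1)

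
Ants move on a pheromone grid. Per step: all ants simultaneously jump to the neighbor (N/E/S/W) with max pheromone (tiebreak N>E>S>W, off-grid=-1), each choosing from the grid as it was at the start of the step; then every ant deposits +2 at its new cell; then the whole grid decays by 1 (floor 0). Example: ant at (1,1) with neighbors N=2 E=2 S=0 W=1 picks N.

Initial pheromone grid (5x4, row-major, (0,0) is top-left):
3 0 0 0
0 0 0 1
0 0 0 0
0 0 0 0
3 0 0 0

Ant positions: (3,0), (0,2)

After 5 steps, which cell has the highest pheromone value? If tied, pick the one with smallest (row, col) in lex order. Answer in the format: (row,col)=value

Answer: (4,0)=4

Derivation:
Step 1: ant0:(3,0)->S->(4,0) | ant1:(0,2)->E->(0,3)
  grid max=4 at (4,0)
Step 2: ant0:(4,0)->N->(3,0) | ant1:(0,3)->S->(1,3)
  grid max=3 at (4,0)
Step 3: ant0:(3,0)->S->(4,0) | ant1:(1,3)->N->(0,3)
  grid max=4 at (4,0)
Step 4: ant0:(4,0)->N->(3,0) | ant1:(0,3)->S->(1,3)
  grid max=3 at (4,0)
Step 5: ant0:(3,0)->S->(4,0) | ant1:(1,3)->N->(0,3)
  grid max=4 at (4,0)
Final grid:
  0 0 0 1
  0 0 0 0
  0 0 0 0
  0 0 0 0
  4 0 0 0
Max pheromone 4 at (4,0)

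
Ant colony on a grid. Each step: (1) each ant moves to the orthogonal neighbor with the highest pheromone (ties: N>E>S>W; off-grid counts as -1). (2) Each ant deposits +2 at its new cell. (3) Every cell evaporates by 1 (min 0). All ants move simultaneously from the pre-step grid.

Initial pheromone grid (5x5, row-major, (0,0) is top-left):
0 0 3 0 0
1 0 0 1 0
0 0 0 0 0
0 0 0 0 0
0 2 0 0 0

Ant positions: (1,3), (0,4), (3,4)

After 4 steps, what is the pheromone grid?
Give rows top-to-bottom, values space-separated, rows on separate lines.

After step 1: ants at (0,3),(1,4),(2,4)
  0 0 2 1 0
  0 0 0 0 1
  0 0 0 0 1
  0 0 0 0 0
  0 1 0 0 0
After step 2: ants at (0,2),(2,4),(1,4)
  0 0 3 0 0
  0 0 0 0 2
  0 0 0 0 2
  0 0 0 0 0
  0 0 0 0 0
After step 3: ants at (0,3),(1,4),(2,4)
  0 0 2 1 0
  0 0 0 0 3
  0 0 0 0 3
  0 0 0 0 0
  0 0 0 0 0
After step 4: ants at (0,2),(2,4),(1,4)
  0 0 3 0 0
  0 0 0 0 4
  0 0 0 0 4
  0 0 0 0 0
  0 0 0 0 0

0 0 3 0 0
0 0 0 0 4
0 0 0 0 4
0 0 0 0 0
0 0 0 0 0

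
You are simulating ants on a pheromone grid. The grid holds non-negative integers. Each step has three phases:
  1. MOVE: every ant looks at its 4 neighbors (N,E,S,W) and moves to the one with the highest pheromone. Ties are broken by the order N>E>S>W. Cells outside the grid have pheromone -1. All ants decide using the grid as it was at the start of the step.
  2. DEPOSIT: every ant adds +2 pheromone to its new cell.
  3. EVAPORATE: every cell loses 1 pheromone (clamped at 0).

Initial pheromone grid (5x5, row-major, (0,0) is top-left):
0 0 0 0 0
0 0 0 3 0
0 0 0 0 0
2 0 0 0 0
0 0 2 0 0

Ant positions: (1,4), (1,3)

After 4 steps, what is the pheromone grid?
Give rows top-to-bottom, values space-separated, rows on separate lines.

After step 1: ants at (1,3),(0,3)
  0 0 0 1 0
  0 0 0 4 0
  0 0 0 0 0
  1 0 0 0 0
  0 0 1 0 0
After step 2: ants at (0,3),(1,3)
  0 0 0 2 0
  0 0 0 5 0
  0 0 0 0 0
  0 0 0 0 0
  0 0 0 0 0
After step 3: ants at (1,3),(0,3)
  0 0 0 3 0
  0 0 0 6 0
  0 0 0 0 0
  0 0 0 0 0
  0 0 0 0 0
After step 4: ants at (0,3),(1,3)
  0 0 0 4 0
  0 0 0 7 0
  0 0 0 0 0
  0 0 0 0 0
  0 0 0 0 0

0 0 0 4 0
0 0 0 7 0
0 0 0 0 0
0 0 0 0 0
0 0 0 0 0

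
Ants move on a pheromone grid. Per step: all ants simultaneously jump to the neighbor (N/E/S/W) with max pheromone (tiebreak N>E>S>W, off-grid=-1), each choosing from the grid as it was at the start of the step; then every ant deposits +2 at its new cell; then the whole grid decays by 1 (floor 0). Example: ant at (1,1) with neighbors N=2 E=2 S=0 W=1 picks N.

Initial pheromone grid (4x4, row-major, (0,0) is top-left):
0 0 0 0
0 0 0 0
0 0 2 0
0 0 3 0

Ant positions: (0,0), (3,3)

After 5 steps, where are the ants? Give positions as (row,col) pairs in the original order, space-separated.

Step 1: ant0:(0,0)->E->(0,1) | ant1:(3,3)->W->(3,2)
  grid max=4 at (3,2)
Step 2: ant0:(0,1)->E->(0,2) | ant1:(3,2)->N->(2,2)
  grid max=3 at (3,2)
Step 3: ant0:(0,2)->E->(0,3) | ant1:(2,2)->S->(3,2)
  grid max=4 at (3,2)
Step 4: ant0:(0,3)->S->(1,3) | ant1:(3,2)->N->(2,2)
  grid max=3 at (3,2)
Step 5: ant0:(1,3)->N->(0,3) | ant1:(2,2)->S->(3,2)
  grid max=4 at (3,2)

(0,3) (3,2)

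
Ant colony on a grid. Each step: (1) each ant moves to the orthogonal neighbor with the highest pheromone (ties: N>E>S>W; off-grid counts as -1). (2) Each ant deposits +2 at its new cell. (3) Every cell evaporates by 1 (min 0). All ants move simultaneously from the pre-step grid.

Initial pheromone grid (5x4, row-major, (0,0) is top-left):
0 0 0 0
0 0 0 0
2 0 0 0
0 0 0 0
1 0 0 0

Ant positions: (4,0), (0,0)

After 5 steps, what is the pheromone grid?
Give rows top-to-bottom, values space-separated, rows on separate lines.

After step 1: ants at (3,0),(0,1)
  0 1 0 0
  0 0 0 0
  1 0 0 0
  1 0 0 0
  0 0 0 0
After step 2: ants at (2,0),(0,2)
  0 0 1 0
  0 0 0 0
  2 0 0 0
  0 0 0 0
  0 0 0 0
After step 3: ants at (1,0),(0,3)
  0 0 0 1
  1 0 0 0
  1 0 0 0
  0 0 0 0
  0 0 0 0
After step 4: ants at (2,0),(1,3)
  0 0 0 0
  0 0 0 1
  2 0 0 0
  0 0 0 0
  0 0 0 0
After step 5: ants at (1,0),(0,3)
  0 0 0 1
  1 0 0 0
  1 0 0 0
  0 0 0 0
  0 0 0 0

0 0 0 1
1 0 0 0
1 0 0 0
0 0 0 0
0 0 0 0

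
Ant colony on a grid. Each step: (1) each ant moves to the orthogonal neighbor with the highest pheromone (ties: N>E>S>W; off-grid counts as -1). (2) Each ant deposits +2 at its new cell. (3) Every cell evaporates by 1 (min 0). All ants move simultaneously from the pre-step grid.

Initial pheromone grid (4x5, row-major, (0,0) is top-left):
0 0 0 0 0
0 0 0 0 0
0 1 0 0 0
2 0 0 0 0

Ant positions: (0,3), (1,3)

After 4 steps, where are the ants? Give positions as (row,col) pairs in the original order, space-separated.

Step 1: ant0:(0,3)->E->(0,4) | ant1:(1,3)->N->(0,3)
  grid max=1 at (0,3)
Step 2: ant0:(0,4)->W->(0,3) | ant1:(0,3)->E->(0,4)
  grid max=2 at (0,3)
Step 3: ant0:(0,3)->E->(0,4) | ant1:(0,4)->W->(0,3)
  grid max=3 at (0,3)
Step 4: ant0:(0,4)->W->(0,3) | ant1:(0,3)->E->(0,4)
  grid max=4 at (0,3)

(0,3) (0,4)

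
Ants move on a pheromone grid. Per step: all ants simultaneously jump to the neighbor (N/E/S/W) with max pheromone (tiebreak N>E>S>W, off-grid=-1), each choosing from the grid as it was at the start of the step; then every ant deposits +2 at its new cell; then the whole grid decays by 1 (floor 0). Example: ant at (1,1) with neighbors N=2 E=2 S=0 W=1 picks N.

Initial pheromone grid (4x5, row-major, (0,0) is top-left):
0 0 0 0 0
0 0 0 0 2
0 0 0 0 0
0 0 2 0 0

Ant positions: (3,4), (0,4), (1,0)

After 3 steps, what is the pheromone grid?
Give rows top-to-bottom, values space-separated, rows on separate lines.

After step 1: ants at (2,4),(1,4),(0,0)
  1 0 0 0 0
  0 0 0 0 3
  0 0 0 0 1
  0 0 1 0 0
After step 2: ants at (1,4),(2,4),(0,1)
  0 1 0 0 0
  0 0 0 0 4
  0 0 0 0 2
  0 0 0 0 0
After step 3: ants at (2,4),(1,4),(0,2)
  0 0 1 0 0
  0 0 0 0 5
  0 0 0 0 3
  0 0 0 0 0

0 0 1 0 0
0 0 0 0 5
0 0 0 0 3
0 0 0 0 0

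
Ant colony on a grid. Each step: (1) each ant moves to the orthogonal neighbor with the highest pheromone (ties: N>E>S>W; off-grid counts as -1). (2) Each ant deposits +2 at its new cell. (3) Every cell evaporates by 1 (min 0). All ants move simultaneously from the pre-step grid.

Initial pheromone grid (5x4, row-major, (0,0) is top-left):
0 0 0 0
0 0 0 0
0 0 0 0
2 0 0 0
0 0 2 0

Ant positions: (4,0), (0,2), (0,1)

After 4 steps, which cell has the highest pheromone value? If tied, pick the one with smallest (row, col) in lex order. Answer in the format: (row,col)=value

Step 1: ant0:(4,0)->N->(3,0) | ant1:(0,2)->E->(0,3) | ant2:(0,1)->E->(0,2)
  grid max=3 at (3,0)
Step 2: ant0:(3,0)->N->(2,0) | ant1:(0,3)->W->(0,2) | ant2:(0,2)->E->(0,3)
  grid max=2 at (0,2)
Step 3: ant0:(2,0)->S->(3,0) | ant1:(0,2)->E->(0,3) | ant2:(0,3)->W->(0,2)
  grid max=3 at (0,2)
Step 4: ant0:(3,0)->N->(2,0) | ant1:(0,3)->W->(0,2) | ant2:(0,2)->E->(0,3)
  grid max=4 at (0,2)
Final grid:
  0 0 4 4
  0 0 0 0
  1 0 0 0
  2 0 0 0
  0 0 0 0
Max pheromone 4 at (0,2)

Answer: (0,2)=4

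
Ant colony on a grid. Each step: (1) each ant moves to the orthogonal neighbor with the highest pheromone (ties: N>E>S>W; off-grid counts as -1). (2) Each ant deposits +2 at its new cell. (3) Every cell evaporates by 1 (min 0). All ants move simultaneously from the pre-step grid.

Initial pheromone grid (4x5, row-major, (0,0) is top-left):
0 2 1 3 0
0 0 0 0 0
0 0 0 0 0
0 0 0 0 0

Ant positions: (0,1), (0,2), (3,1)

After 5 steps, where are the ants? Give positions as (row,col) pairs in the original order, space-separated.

Step 1: ant0:(0,1)->E->(0,2) | ant1:(0,2)->E->(0,3) | ant2:(3,1)->N->(2,1)
  grid max=4 at (0,3)
Step 2: ant0:(0,2)->E->(0,3) | ant1:(0,3)->W->(0,2) | ant2:(2,1)->N->(1,1)
  grid max=5 at (0,3)
Step 3: ant0:(0,3)->W->(0,2) | ant1:(0,2)->E->(0,3) | ant2:(1,1)->N->(0,1)
  grid max=6 at (0,3)
Step 4: ant0:(0,2)->E->(0,3) | ant1:(0,3)->W->(0,2) | ant2:(0,1)->E->(0,2)
  grid max=7 at (0,2)
Step 5: ant0:(0,3)->W->(0,2) | ant1:(0,2)->E->(0,3) | ant2:(0,2)->E->(0,3)
  grid max=10 at (0,3)

(0,2) (0,3) (0,3)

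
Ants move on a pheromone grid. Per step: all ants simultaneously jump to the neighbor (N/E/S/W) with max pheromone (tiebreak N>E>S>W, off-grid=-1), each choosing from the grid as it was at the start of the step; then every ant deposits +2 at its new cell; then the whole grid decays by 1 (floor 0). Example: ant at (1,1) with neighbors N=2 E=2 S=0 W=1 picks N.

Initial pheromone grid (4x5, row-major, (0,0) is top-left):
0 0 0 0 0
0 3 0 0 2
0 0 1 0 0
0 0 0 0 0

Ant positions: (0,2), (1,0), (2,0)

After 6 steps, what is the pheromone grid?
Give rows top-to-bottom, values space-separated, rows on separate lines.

After step 1: ants at (0,3),(1,1),(1,0)
  0 0 0 1 0
  1 4 0 0 1
  0 0 0 0 0
  0 0 0 0 0
After step 2: ants at (0,4),(1,0),(1,1)
  0 0 0 0 1
  2 5 0 0 0
  0 0 0 0 0
  0 0 0 0 0
After step 3: ants at (1,4),(1,1),(1,0)
  0 0 0 0 0
  3 6 0 0 1
  0 0 0 0 0
  0 0 0 0 0
After step 4: ants at (0,4),(1,0),(1,1)
  0 0 0 0 1
  4 7 0 0 0
  0 0 0 0 0
  0 0 0 0 0
After step 5: ants at (1,4),(1,1),(1,0)
  0 0 0 0 0
  5 8 0 0 1
  0 0 0 0 0
  0 0 0 0 0
After step 6: ants at (0,4),(1,0),(1,1)
  0 0 0 0 1
  6 9 0 0 0
  0 0 0 0 0
  0 0 0 0 0

0 0 0 0 1
6 9 0 0 0
0 0 0 0 0
0 0 0 0 0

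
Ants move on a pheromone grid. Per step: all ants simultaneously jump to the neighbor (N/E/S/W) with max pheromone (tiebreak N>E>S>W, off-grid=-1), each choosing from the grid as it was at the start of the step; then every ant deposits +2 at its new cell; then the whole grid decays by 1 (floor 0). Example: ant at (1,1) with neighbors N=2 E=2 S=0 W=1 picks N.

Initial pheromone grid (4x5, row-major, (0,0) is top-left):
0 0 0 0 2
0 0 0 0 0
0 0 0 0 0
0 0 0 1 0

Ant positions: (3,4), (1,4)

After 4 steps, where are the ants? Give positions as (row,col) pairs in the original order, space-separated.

Step 1: ant0:(3,4)->W->(3,3) | ant1:(1,4)->N->(0,4)
  grid max=3 at (0,4)
Step 2: ant0:(3,3)->N->(2,3) | ant1:(0,4)->S->(1,4)
  grid max=2 at (0,4)
Step 3: ant0:(2,3)->S->(3,3) | ant1:(1,4)->N->(0,4)
  grid max=3 at (0,4)
Step 4: ant0:(3,3)->N->(2,3) | ant1:(0,4)->S->(1,4)
  grid max=2 at (0,4)

(2,3) (1,4)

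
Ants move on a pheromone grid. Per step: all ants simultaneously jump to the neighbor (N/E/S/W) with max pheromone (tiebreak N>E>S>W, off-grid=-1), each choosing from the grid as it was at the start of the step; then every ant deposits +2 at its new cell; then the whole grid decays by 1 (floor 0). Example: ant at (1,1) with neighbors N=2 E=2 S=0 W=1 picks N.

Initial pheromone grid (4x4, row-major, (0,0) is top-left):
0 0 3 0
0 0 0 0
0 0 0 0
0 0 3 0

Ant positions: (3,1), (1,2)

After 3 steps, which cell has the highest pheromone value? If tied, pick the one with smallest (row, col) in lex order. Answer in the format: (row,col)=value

Answer: (0,2)=4

Derivation:
Step 1: ant0:(3,1)->E->(3,2) | ant1:(1,2)->N->(0,2)
  grid max=4 at (0,2)
Step 2: ant0:(3,2)->N->(2,2) | ant1:(0,2)->E->(0,3)
  grid max=3 at (0,2)
Step 3: ant0:(2,2)->S->(3,2) | ant1:(0,3)->W->(0,2)
  grid max=4 at (0,2)
Final grid:
  0 0 4 0
  0 0 0 0
  0 0 0 0
  0 0 4 0
Max pheromone 4 at (0,2)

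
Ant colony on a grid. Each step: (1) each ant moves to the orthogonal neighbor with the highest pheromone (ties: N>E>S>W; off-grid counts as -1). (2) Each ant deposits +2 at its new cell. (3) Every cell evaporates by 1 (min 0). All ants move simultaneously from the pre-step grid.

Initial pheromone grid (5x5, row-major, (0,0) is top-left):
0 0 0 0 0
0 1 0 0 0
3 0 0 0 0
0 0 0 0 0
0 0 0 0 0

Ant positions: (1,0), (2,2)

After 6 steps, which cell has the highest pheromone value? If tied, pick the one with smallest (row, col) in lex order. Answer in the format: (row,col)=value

Step 1: ant0:(1,0)->S->(2,0) | ant1:(2,2)->N->(1,2)
  grid max=4 at (2,0)
Step 2: ant0:(2,0)->N->(1,0) | ant1:(1,2)->N->(0,2)
  grid max=3 at (2,0)
Step 3: ant0:(1,0)->S->(2,0) | ant1:(0,2)->E->(0,3)
  grid max=4 at (2,0)
Step 4: ant0:(2,0)->N->(1,0) | ant1:(0,3)->E->(0,4)
  grid max=3 at (2,0)
Step 5: ant0:(1,0)->S->(2,0) | ant1:(0,4)->S->(1,4)
  grid max=4 at (2,0)
Step 6: ant0:(2,0)->N->(1,0) | ant1:(1,4)->N->(0,4)
  grid max=3 at (2,0)
Final grid:
  0 0 0 0 1
  1 0 0 0 0
  3 0 0 0 0
  0 0 0 0 0
  0 0 0 0 0
Max pheromone 3 at (2,0)

Answer: (2,0)=3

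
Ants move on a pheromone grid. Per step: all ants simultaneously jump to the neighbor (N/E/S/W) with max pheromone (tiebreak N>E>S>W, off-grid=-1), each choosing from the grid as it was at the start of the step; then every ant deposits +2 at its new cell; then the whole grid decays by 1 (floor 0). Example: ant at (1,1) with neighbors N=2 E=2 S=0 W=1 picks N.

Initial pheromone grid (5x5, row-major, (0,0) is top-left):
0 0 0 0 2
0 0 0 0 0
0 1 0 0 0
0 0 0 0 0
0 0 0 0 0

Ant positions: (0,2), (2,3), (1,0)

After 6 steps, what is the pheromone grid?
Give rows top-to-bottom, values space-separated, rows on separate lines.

After step 1: ants at (0,3),(1,3),(0,0)
  1 0 0 1 1
  0 0 0 1 0
  0 0 0 0 0
  0 0 0 0 0
  0 0 0 0 0
After step 2: ants at (0,4),(0,3),(0,1)
  0 1 0 2 2
  0 0 0 0 0
  0 0 0 0 0
  0 0 0 0 0
  0 0 0 0 0
After step 3: ants at (0,3),(0,4),(0,2)
  0 0 1 3 3
  0 0 0 0 0
  0 0 0 0 0
  0 0 0 0 0
  0 0 0 0 0
After step 4: ants at (0,4),(0,3),(0,3)
  0 0 0 6 4
  0 0 0 0 0
  0 0 0 0 0
  0 0 0 0 0
  0 0 0 0 0
After step 5: ants at (0,3),(0,4),(0,4)
  0 0 0 7 7
  0 0 0 0 0
  0 0 0 0 0
  0 0 0 0 0
  0 0 0 0 0
After step 6: ants at (0,4),(0,3),(0,3)
  0 0 0 10 8
  0 0 0 0 0
  0 0 0 0 0
  0 0 0 0 0
  0 0 0 0 0

0 0 0 10 8
0 0 0 0 0
0 0 0 0 0
0 0 0 0 0
0 0 0 0 0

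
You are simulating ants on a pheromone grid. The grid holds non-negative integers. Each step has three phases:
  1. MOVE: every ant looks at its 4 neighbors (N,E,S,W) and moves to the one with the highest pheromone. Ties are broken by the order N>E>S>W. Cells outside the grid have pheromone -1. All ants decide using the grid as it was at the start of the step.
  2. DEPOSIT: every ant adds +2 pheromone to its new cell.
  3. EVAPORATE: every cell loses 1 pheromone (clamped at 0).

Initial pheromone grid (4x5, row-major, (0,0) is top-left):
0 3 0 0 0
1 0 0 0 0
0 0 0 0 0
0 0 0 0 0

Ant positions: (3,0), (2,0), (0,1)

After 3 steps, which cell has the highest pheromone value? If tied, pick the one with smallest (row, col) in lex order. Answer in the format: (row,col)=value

Step 1: ant0:(3,0)->N->(2,0) | ant1:(2,0)->N->(1,0) | ant2:(0,1)->E->(0,2)
  grid max=2 at (0,1)
Step 2: ant0:(2,0)->N->(1,0) | ant1:(1,0)->S->(2,0) | ant2:(0,2)->W->(0,1)
  grid max=3 at (0,1)
Step 3: ant0:(1,0)->S->(2,0) | ant1:(2,0)->N->(1,0) | ant2:(0,1)->E->(0,2)
  grid max=4 at (1,0)
Final grid:
  0 2 1 0 0
  4 0 0 0 0
  3 0 0 0 0
  0 0 0 0 0
Max pheromone 4 at (1,0)

Answer: (1,0)=4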